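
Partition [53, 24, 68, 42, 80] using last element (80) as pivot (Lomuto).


Pivot: 80
  53 <= 80: advance i (no swap)
  24 <= 80: advance i (no swap)
  68 <= 80: advance i (no swap)
  42 <= 80: advance i (no swap)
Place pivot at 4: [53, 24, 68, 42, 80]

Partitioned: [53, 24, 68, 42, 80]


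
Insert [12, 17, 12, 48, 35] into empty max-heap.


Insert 12: [12]
Insert 17: [17, 12]
Insert 12: [17, 12, 12]
Insert 48: [48, 17, 12, 12]
Insert 35: [48, 35, 12, 12, 17]

Final heap: [48, 35, 12, 12, 17]


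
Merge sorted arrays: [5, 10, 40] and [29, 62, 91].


Take 5 from A
Take 10 from A
Take 29 from B
Take 40 from A

Merged: [5, 10, 29, 40, 62, 91]


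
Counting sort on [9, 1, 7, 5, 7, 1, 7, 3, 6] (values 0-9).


Input: [9, 1, 7, 5, 7, 1, 7, 3, 6]
Counts: [0, 2, 0, 1, 0, 1, 1, 3, 0, 1]

Sorted: [1, 1, 3, 5, 6, 7, 7, 7, 9]


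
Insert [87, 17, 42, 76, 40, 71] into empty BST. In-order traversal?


Insert 87: root
Insert 17: L from 87
Insert 42: L from 87 -> R from 17
Insert 76: L from 87 -> R from 17 -> R from 42
Insert 40: L from 87 -> R from 17 -> L from 42
Insert 71: L from 87 -> R from 17 -> R from 42 -> L from 76

In-order: [17, 40, 42, 71, 76, 87]


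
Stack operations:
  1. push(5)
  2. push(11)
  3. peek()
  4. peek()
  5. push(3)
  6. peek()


push(5) -> [5]
push(11) -> [5, 11]
peek()->11
peek()->11
push(3) -> [5, 11, 3]
peek()->3

Final stack: [5, 11, 3]


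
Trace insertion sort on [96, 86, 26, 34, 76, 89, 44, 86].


Initial: [96, 86, 26, 34, 76, 89, 44, 86]
Insert 86: [86, 96, 26, 34, 76, 89, 44, 86]
Insert 26: [26, 86, 96, 34, 76, 89, 44, 86]
Insert 34: [26, 34, 86, 96, 76, 89, 44, 86]
Insert 76: [26, 34, 76, 86, 96, 89, 44, 86]
Insert 89: [26, 34, 76, 86, 89, 96, 44, 86]
Insert 44: [26, 34, 44, 76, 86, 89, 96, 86]
Insert 86: [26, 34, 44, 76, 86, 86, 89, 96]

Sorted: [26, 34, 44, 76, 86, 86, 89, 96]


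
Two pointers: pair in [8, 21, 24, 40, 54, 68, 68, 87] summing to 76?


lo=0(8)+hi=7(87)=95
lo=0(8)+hi=6(68)=76

Yes: 8+68=76


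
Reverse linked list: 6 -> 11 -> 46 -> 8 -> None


Step 1: curr=6, set curr.next=prev(None) | reversed so far: 6
Step 2: curr=11, set curr.next=prev(6) | reversed so far: 11 -> 6
Step 3: curr=46, set curr.next=prev(11) | reversed so far: 46 -> 11 -> 6
Step 4: curr=8, set curr.next=prev(46) | reversed so far: 8 -> 46 -> 11 -> 6

8 -> 46 -> 11 -> 6 -> None


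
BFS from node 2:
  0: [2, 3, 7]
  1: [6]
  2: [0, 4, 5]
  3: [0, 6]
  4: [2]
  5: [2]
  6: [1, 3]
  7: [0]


Visit 2, enqueue [0, 4, 5]
Visit 0, enqueue [3, 7]
Visit 4, enqueue []
Visit 5, enqueue []
Visit 3, enqueue [6]
Visit 7, enqueue []
Visit 6, enqueue [1]
Visit 1, enqueue []

BFS order: [2, 0, 4, 5, 3, 7, 6, 1]


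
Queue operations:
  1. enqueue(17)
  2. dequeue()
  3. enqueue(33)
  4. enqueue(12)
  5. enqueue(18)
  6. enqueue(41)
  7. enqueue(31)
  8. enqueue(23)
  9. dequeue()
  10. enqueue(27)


enqueue(17) -> [17]
dequeue()->17, []
enqueue(33) -> [33]
enqueue(12) -> [33, 12]
enqueue(18) -> [33, 12, 18]
enqueue(41) -> [33, 12, 18, 41]
enqueue(31) -> [33, 12, 18, 41, 31]
enqueue(23) -> [33, 12, 18, 41, 31, 23]
dequeue()->33, [12, 18, 41, 31, 23]
enqueue(27) -> [12, 18, 41, 31, 23, 27]

Final queue: [12, 18, 41, 31, 23, 27]


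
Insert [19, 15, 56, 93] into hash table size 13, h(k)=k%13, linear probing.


Insert 19: h=6 -> slot 6
Insert 15: h=2 -> slot 2
Insert 56: h=4 -> slot 4
Insert 93: h=2, 1 probes -> slot 3

Table: [None, None, 15, 93, 56, None, 19, None, None, None, None, None, None]


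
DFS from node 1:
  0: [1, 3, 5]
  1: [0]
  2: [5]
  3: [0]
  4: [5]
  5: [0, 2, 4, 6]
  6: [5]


Visit 1, push [0]
Visit 0, push [5, 3]
Visit 3, push []
Visit 5, push [6, 4, 2]
Visit 2, push []
Visit 4, push []
Visit 6, push []

DFS order: [1, 0, 3, 5, 2, 4, 6]


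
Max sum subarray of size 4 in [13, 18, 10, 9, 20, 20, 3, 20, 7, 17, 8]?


[0:4]: 50
[1:5]: 57
[2:6]: 59
[3:7]: 52
[4:8]: 63
[5:9]: 50
[6:10]: 47
[7:11]: 52

Max: 63 at [4:8]


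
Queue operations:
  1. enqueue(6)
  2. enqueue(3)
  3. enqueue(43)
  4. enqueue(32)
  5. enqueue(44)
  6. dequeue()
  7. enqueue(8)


enqueue(6) -> [6]
enqueue(3) -> [6, 3]
enqueue(43) -> [6, 3, 43]
enqueue(32) -> [6, 3, 43, 32]
enqueue(44) -> [6, 3, 43, 32, 44]
dequeue()->6, [3, 43, 32, 44]
enqueue(8) -> [3, 43, 32, 44, 8]

Final queue: [3, 43, 32, 44, 8]


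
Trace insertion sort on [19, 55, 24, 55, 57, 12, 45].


Initial: [19, 55, 24, 55, 57, 12, 45]
Insert 55: [19, 55, 24, 55, 57, 12, 45]
Insert 24: [19, 24, 55, 55, 57, 12, 45]
Insert 55: [19, 24, 55, 55, 57, 12, 45]
Insert 57: [19, 24, 55, 55, 57, 12, 45]
Insert 12: [12, 19, 24, 55, 55, 57, 45]
Insert 45: [12, 19, 24, 45, 55, 55, 57]

Sorted: [12, 19, 24, 45, 55, 55, 57]


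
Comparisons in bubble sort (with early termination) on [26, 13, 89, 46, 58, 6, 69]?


Algorithm: bubble sort (with early termination)
Input: [26, 13, 89, 46, 58, 6, 69]
Sorted: [6, 13, 26, 46, 58, 69, 89]

21


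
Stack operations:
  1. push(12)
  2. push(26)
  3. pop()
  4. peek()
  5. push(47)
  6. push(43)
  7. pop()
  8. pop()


push(12) -> [12]
push(26) -> [12, 26]
pop()->26, [12]
peek()->12
push(47) -> [12, 47]
push(43) -> [12, 47, 43]
pop()->43, [12, 47]
pop()->47, [12]

Final stack: [12]


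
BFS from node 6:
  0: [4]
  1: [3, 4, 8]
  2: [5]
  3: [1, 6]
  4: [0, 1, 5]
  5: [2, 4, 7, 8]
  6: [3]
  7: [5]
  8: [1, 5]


Visit 6, enqueue [3]
Visit 3, enqueue [1]
Visit 1, enqueue [4, 8]
Visit 4, enqueue [0, 5]
Visit 8, enqueue []
Visit 0, enqueue []
Visit 5, enqueue [2, 7]
Visit 2, enqueue []
Visit 7, enqueue []

BFS order: [6, 3, 1, 4, 8, 0, 5, 2, 7]


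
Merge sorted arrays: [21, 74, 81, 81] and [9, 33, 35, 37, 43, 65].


Take 9 from B
Take 21 from A
Take 33 from B
Take 35 from B
Take 37 from B
Take 43 from B
Take 65 from B

Merged: [9, 21, 33, 35, 37, 43, 65, 74, 81, 81]


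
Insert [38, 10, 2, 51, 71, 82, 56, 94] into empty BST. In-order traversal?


Insert 38: root
Insert 10: L from 38
Insert 2: L from 38 -> L from 10
Insert 51: R from 38
Insert 71: R from 38 -> R from 51
Insert 82: R from 38 -> R from 51 -> R from 71
Insert 56: R from 38 -> R from 51 -> L from 71
Insert 94: R from 38 -> R from 51 -> R from 71 -> R from 82

In-order: [2, 10, 38, 51, 56, 71, 82, 94]


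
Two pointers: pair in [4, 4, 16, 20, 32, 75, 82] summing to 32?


lo=0(4)+hi=6(82)=86
lo=0(4)+hi=5(75)=79
lo=0(4)+hi=4(32)=36
lo=0(4)+hi=3(20)=24
lo=1(4)+hi=3(20)=24
lo=2(16)+hi=3(20)=36

No pair found


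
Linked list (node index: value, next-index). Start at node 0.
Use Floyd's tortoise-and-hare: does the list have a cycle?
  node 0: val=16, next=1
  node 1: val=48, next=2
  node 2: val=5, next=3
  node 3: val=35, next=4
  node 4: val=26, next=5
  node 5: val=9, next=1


Floyd's tortoise (slow, +1) and hare (fast, +2):
  init: slow=0, fast=0
  step 1: slow=1, fast=2
  step 2: slow=2, fast=4
  step 3: slow=3, fast=1
  step 4: slow=4, fast=3
  step 5: slow=5, fast=5
  slow == fast at node 5: cycle detected

Cycle: yes


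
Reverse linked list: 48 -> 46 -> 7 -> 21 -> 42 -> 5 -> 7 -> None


Step 1: curr=48, set curr.next=prev(None) | reversed so far: 48
Step 2: curr=46, set curr.next=prev(48) | reversed so far: 46 -> 48
Step 3: curr=7, set curr.next=prev(46) | reversed so far: 7 -> 46 -> 48
Step 4: curr=21, set curr.next=prev(7) | reversed so far: 21 -> 7 -> 46 -> 48
Step 5: curr=42, set curr.next=prev(21) | reversed so far: 42 -> 21 -> 7 -> 46 -> 48
Step 6: curr=5, set curr.next=prev(42) | reversed so far: 5 -> 42 -> 21 -> 7 -> 46 -> 48
Step 7: curr=7, set curr.next=prev(5) | reversed so far: 7 -> 5 -> 42 -> 21 -> 7 -> 46 -> 48

7 -> 5 -> 42 -> 21 -> 7 -> 46 -> 48 -> None


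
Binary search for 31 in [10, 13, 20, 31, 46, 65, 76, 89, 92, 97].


Step 1: lo=0, hi=9, mid=4, val=46
Step 2: lo=0, hi=3, mid=1, val=13
Step 3: lo=2, hi=3, mid=2, val=20
Step 4: lo=3, hi=3, mid=3, val=31

Found at index 3


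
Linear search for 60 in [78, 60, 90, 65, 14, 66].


i=0: 78!=60
i=1: 60==60 found!

Found at 1, 2 comps


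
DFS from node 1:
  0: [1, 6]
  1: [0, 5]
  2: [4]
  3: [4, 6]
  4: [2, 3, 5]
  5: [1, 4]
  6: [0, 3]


Visit 1, push [5, 0]
Visit 0, push [6]
Visit 6, push [3]
Visit 3, push [4]
Visit 4, push [5, 2]
Visit 2, push []
Visit 5, push []

DFS order: [1, 0, 6, 3, 4, 2, 5]


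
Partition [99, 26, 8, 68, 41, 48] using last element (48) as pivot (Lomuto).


Pivot: 48
  26 <= 48: swap -> [26, 99, 8, 68, 41, 48]
  8 <= 48: swap -> [26, 8, 99, 68, 41, 48]
  41 <= 48: swap -> [26, 8, 41, 68, 99, 48]
Place pivot at 3: [26, 8, 41, 48, 99, 68]

Partitioned: [26, 8, 41, 48, 99, 68]


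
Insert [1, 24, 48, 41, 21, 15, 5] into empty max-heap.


Insert 1: [1]
Insert 24: [24, 1]
Insert 48: [48, 1, 24]
Insert 41: [48, 41, 24, 1]
Insert 21: [48, 41, 24, 1, 21]
Insert 15: [48, 41, 24, 1, 21, 15]
Insert 5: [48, 41, 24, 1, 21, 15, 5]

Final heap: [48, 41, 24, 1, 21, 15, 5]


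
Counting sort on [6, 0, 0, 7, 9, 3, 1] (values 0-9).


Input: [6, 0, 0, 7, 9, 3, 1]
Counts: [2, 1, 0, 1, 0, 0, 1, 1, 0, 1]

Sorted: [0, 0, 1, 3, 6, 7, 9]


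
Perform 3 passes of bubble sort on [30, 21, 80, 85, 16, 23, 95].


Initial: [30, 21, 80, 85, 16, 23, 95]
Pass 1: [21, 30, 80, 16, 23, 85, 95] (3 swaps)
Pass 2: [21, 30, 16, 23, 80, 85, 95] (2 swaps)
Pass 3: [21, 16, 23, 30, 80, 85, 95] (2 swaps)

After 3 passes: [21, 16, 23, 30, 80, 85, 95]


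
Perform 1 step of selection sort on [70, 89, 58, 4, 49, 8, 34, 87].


Initial: [70, 89, 58, 4, 49, 8, 34, 87]
Step 1: min=4 at 3
  Swap: [4, 89, 58, 70, 49, 8, 34, 87]

After 1 step: [4, 89, 58, 70, 49, 8, 34, 87]


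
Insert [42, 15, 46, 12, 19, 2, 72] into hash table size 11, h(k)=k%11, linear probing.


Insert 42: h=9 -> slot 9
Insert 15: h=4 -> slot 4
Insert 46: h=2 -> slot 2
Insert 12: h=1 -> slot 1
Insert 19: h=8 -> slot 8
Insert 2: h=2, 1 probes -> slot 3
Insert 72: h=6 -> slot 6

Table: [None, 12, 46, 2, 15, None, 72, None, 19, 42, None]


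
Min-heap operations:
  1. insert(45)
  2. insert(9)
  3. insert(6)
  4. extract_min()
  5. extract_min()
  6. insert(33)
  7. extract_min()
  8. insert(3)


insert(45) -> [45]
insert(9) -> [9, 45]
insert(6) -> [6, 45, 9]
extract_min()->6, [9, 45]
extract_min()->9, [45]
insert(33) -> [33, 45]
extract_min()->33, [45]
insert(3) -> [3, 45]

Final heap: [3, 45]


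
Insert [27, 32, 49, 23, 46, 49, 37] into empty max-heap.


Insert 27: [27]
Insert 32: [32, 27]
Insert 49: [49, 27, 32]
Insert 23: [49, 27, 32, 23]
Insert 46: [49, 46, 32, 23, 27]
Insert 49: [49, 46, 49, 23, 27, 32]
Insert 37: [49, 46, 49, 23, 27, 32, 37]

Final heap: [49, 46, 49, 23, 27, 32, 37]


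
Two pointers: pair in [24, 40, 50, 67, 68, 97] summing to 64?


lo=0(24)+hi=5(97)=121
lo=0(24)+hi=4(68)=92
lo=0(24)+hi=3(67)=91
lo=0(24)+hi=2(50)=74
lo=0(24)+hi=1(40)=64

Yes: 24+40=64


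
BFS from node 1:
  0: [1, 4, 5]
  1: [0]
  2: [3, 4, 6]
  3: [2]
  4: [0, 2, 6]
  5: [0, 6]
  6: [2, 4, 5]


Visit 1, enqueue [0]
Visit 0, enqueue [4, 5]
Visit 4, enqueue [2, 6]
Visit 5, enqueue []
Visit 2, enqueue [3]
Visit 6, enqueue []
Visit 3, enqueue []

BFS order: [1, 0, 4, 5, 2, 6, 3]


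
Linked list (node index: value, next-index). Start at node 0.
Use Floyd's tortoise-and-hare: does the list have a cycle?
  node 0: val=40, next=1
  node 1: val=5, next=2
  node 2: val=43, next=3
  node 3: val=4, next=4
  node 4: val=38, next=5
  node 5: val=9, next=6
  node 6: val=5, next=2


Floyd's tortoise (slow, +1) and hare (fast, +2):
  init: slow=0, fast=0
  step 1: slow=1, fast=2
  step 2: slow=2, fast=4
  step 3: slow=3, fast=6
  step 4: slow=4, fast=3
  step 5: slow=5, fast=5
  slow == fast at node 5: cycle detected

Cycle: yes


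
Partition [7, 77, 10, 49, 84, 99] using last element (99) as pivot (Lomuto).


Pivot: 99
  7 <= 99: advance i (no swap)
  77 <= 99: advance i (no swap)
  10 <= 99: advance i (no swap)
  49 <= 99: advance i (no swap)
  84 <= 99: advance i (no swap)
Place pivot at 5: [7, 77, 10, 49, 84, 99]

Partitioned: [7, 77, 10, 49, 84, 99]


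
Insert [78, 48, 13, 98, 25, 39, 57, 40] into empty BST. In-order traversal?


Insert 78: root
Insert 48: L from 78
Insert 13: L from 78 -> L from 48
Insert 98: R from 78
Insert 25: L from 78 -> L from 48 -> R from 13
Insert 39: L from 78 -> L from 48 -> R from 13 -> R from 25
Insert 57: L from 78 -> R from 48
Insert 40: L from 78 -> L from 48 -> R from 13 -> R from 25 -> R from 39

In-order: [13, 25, 39, 40, 48, 57, 78, 98]


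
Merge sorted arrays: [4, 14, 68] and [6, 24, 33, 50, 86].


Take 4 from A
Take 6 from B
Take 14 from A
Take 24 from B
Take 33 from B
Take 50 from B
Take 68 from A

Merged: [4, 6, 14, 24, 33, 50, 68, 86]


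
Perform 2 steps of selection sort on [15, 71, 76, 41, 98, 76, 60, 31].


Initial: [15, 71, 76, 41, 98, 76, 60, 31]
Step 1: min=15 at 0
  Swap: [15, 71, 76, 41, 98, 76, 60, 31]
Step 2: min=31 at 7
  Swap: [15, 31, 76, 41, 98, 76, 60, 71]

After 2 steps: [15, 31, 76, 41, 98, 76, 60, 71]


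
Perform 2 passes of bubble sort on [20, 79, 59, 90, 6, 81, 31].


Initial: [20, 79, 59, 90, 6, 81, 31]
Pass 1: [20, 59, 79, 6, 81, 31, 90] (4 swaps)
Pass 2: [20, 59, 6, 79, 31, 81, 90] (2 swaps)

After 2 passes: [20, 59, 6, 79, 31, 81, 90]


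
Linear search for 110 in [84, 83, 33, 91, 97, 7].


i=0: 84!=110
i=1: 83!=110
i=2: 33!=110
i=3: 91!=110
i=4: 97!=110
i=5: 7!=110

Not found, 6 comps


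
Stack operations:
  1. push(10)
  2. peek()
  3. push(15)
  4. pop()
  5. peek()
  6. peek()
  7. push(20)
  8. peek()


push(10) -> [10]
peek()->10
push(15) -> [10, 15]
pop()->15, [10]
peek()->10
peek()->10
push(20) -> [10, 20]
peek()->20

Final stack: [10, 20]


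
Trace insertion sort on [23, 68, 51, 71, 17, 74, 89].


Initial: [23, 68, 51, 71, 17, 74, 89]
Insert 68: [23, 68, 51, 71, 17, 74, 89]
Insert 51: [23, 51, 68, 71, 17, 74, 89]
Insert 71: [23, 51, 68, 71, 17, 74, 89]
Insert 17: [17, 23, 51, 68, 71, 74, 89]
Insert 74: [17, 23, 51, 68, 71, 74, 89]
Insert 89: [17, 23, 51, 68, 71, 74, 89]

Sorted: [17, 23, 51, 68, 71, 74, 89]


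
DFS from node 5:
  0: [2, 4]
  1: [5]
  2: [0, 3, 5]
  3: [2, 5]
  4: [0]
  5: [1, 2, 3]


Visit 5, push [3, 2, 1]
Visit 1, push []
Visit 2, push [3, 0]
Visit 0, push [4]
Visit 4, push []
Visit 3, push []

DFS order: [5, 1, 2, 0, 4, 3]


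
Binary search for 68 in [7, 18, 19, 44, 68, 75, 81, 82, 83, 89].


Step 1: lo=0, hi=9, mid=4, val=68

Found at index 4


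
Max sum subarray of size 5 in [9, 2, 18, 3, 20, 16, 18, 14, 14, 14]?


[0:5]: 52
[1:6]: 59
[2:7]: 75
[3:8]: 71
[4:9]: 82
[5:10]: 76

Max: 82 at [4:9]


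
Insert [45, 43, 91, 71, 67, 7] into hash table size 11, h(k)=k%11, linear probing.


Insert 45: h=1 -> slot 1
Insert 43: h=10 -> slot 10
Insert 91: h=3 -> slot 3
Insert 71: h=5 -> slot 5
Insert 67: h=1, 1 probes -> slot 2
Insert 7: h=7 -> slot 7

Table: [None, 45, 67, 91, None, 71, None, 7, None, None, 43]


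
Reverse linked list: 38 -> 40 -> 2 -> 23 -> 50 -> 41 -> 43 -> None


Step 1: curr=38, set curr.next=prev(None) | reversed so far: 38
Step 2: curr=40, set curr.next=prev(38) | reversed so far: 40 -> 38
Step 3: curr=2, set curr.next=prev(40) | reversed so far: 2 -> 40 -> 38
Step 4: curr=23, set curr.next=prev(2) | reversed so far: 23 -> 2 -> 40 -> 38
Step 5: curr=50, set curr.next=prev(23) | reversed so far: 50 -> 23 -> 2 -> 40 -> 38
Step 6: curr=41, set curr.next=prev(50) | reversed so far: 41 -> 50 -> 23 -> 2 -> 40 -> 38
Step 7: curr=43, set curr.next=prev(41) | reversed so far: 43 -> 41 -> 50 -> 23 -> 2 -> 40 -> 38

43 -> 41 -> 50 -> 23 -> 2 -> 40 -> 38 -> None


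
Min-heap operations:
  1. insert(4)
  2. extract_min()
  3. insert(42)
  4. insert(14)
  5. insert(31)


insert(4) -> [4]
extract_min()->4, []
insert(42) -> [42]
insert(14) -> [14, 42]
insert(31) -> [14, 42, 31]

Final heap: [14, 42, 31]


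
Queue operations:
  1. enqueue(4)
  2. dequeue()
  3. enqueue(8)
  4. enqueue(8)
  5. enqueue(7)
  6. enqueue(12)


enqueue(4) -> [4]
dequeue()->4, []
enqueue(8) -> [8]
enqueue(8) -> [8, 8]
enqueue(7) -> [8, 8, 7]
enqueue(12) -> [8, 8, 7, 12]

Final queue: [8, 8, 7, 12]


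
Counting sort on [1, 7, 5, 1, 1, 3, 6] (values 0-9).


Input: [1, 7, 5, 1, 1, 3, 6]
Counts: [0, 3, 0, 1, 0, 1, 1, 1, 0, 0]

Sorted: [1, 1, 1, 3, 5, 6, 7]


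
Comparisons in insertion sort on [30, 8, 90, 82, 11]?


Algorithm: insertion sort
Input: [30, 8, 90, 82, 11]
Sorted: [8, 11, 30, 82, 90]

8


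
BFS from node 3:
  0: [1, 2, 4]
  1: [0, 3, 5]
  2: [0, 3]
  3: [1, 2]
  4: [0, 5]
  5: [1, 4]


Visit 3, enqueue [1, 2]
Visit 1, enqueue [0, 5]
Visit 2, enqueue []
Visit 0, enqueue [4]
Visit 5, enqueue []
Visit 4, enqueue []

BFS order: [3, 1, 2, 0, 5, 4]


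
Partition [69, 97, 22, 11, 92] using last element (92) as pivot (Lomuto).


Pivot: 92
  69 <= 92: advance i (no swap)
  22 <= 92: swap -> [69, 22, 97, 11, 92]
  11 <= 92: swap -> [69, 22, 11, 97, 92]
Place pivot at 3: [69, 22, 11, 92, 97]

Partitioned: [69, 22, 11, 92, 97]


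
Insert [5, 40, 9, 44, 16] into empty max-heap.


Insert 5: [5]
Insert 40: [40, 5]
Insert 9: [40, 5, 9]
Insert 44: [44, 40, 9, 5]
Insert 16: [44, 40, 9, 5, 16]

Final heap: [44, 40, 9, 5, 16]


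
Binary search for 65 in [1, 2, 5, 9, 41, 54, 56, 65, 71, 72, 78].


Step 1: lo=0, hi=10, mid=5, val=54
Step 2: lo=6, hi=10, mid=8, val=71
Step 3: lo=6, hi=7, mid=6, val=56
Step 4: lo=7, hi=7, mid=7, val=65

Found at index 7


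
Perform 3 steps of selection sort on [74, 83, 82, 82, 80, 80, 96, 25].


Initial: [74, 83, 82, 82, 80, 80, 96, 25]
Step 1: min=25 at 7
  Swap: [25, 83, 82, 82, 80, 80, 96, 74]
Step 2: min=74 at 7
  Swap: [25, 74, 82, 82, 80, 80, 96, 83]
Step 3: min=80 at 4
  Swap: [25, 74, 80, 82, 82, 80, 96, 83]

After 3 steps: [25, 74, 80, 82, 82, 80, 96, 83]


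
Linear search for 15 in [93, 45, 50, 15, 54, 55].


i=0: 93!=15
i=1: 45!=15
i=2: 50!=15
i=3: 15==15 found!

Found at 3, 4 comps


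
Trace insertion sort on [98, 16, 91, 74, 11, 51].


Initial: [98, 16, 91, 74, 11, 51]
Insert 16: [16, 98, 91, 74, 11, 51]
Insert 91: [16, 91, 98, 74, 11, 51]
Insert 74: [16, 74, 91, 98, 11, 51]
Insert 11: [11, 16, 74, 91, 98, 51]
Insert 51: [11, 16, 51, 74, 91, 98]

Sorted: [11, 16, 51, 74, 91, 98]


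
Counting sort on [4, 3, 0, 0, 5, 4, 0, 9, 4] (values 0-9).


Input: [4, 3, 0, 0, 5, 4, 0, 9, 4]
Counts: [3, 0, 0, 1, 3, 1, 0, 0, 0, 1]

Sorted: [0, 0, 0, 3, 4, 4, 4, 5, 9]


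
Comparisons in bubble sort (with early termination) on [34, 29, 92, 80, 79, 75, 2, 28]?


Algorithm: bubble sort (with early termination)
Input: [34, 29, 92, 80, 79, 75, 2, 28]
Sorted: [2, 28, 29, 34, 75, 79, 80, 92]

28


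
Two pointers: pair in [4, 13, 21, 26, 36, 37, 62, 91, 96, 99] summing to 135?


lo=0(4)+hi=9(99)=103
lo=1(13)+hi=9(99)=112
lo=2(21)+hi=9(99)=120
lo=3(26)+hi=9(99)=125
lo=4(36)+hi=9(99)=135

Yes: 36+99=135


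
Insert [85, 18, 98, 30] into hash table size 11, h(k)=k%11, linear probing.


Insert 85: h=8 -> slot 8
Insert 18: h=7 -> slot 7
Insert 98: h=10 -> slot 10
Insert 30: h=8, 1 probes -> slot 9

Table: [None, None, None, None, None, None, None, 18, 85, 30, 98]


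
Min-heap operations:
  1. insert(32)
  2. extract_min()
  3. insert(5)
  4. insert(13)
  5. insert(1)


insert(32) -> [32]
extract_min()->32, []
insert(5) -> [5]
insert(13) -> [5, 13]
insert(1) -> [1, 13, 5]

Final heap: [1, 13, 5]


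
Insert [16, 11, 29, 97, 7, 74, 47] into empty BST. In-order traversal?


Insert 16: root
Insert 11: L from 16
Insert 29: R from 16
Insert 97: R from 16 -> R from 29
Insert 7: L from 16 -> L from 11
Insert 74: R from 16 -> R from 29 -> L from 97
Insert 47: R from 16 -> R from 29 -> L from 97 -> L from 74

In-order: [7, 11, 16, 29, 47, 74, 97]


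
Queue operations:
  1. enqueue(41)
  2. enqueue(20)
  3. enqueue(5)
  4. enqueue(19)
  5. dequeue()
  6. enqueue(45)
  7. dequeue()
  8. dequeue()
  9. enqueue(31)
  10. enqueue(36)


enqueue(41) -> [41]
enqueue(20) -> [41, 20]
enqueue(5) -> [41, 20, 5]
enqueue(19) -> [41, 20, 5, 19]
dequeue()->41, [20, 5, 19]
enqueue(45) -> [20, 5, 19, 45]
dequeue()->20, [5, 19, 45]
dequeue()->5, [19, 45]
enqueue(31) -> [19, 45, 31]
enqueue(36) -> [19, 45, 31, 36]

Final queue: [19, 45, 31, 36]


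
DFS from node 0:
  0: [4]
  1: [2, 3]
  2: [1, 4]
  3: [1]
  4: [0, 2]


Visit 0, push [4]
Visit 4, push [2]
Visit 2, push [1]
Visit 1, push [3]
Visit 3, push []

DFS order: [0, 4, 2, 1, 3]


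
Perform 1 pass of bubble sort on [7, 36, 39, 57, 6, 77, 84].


Initial: [7, 36, 39, 57, 6, 77, 84]
Pass 1: [7, 36, 39, 6, 57, 77, 84] (1 swaps)

After 1 pass: [7, 36, 39, 6, 57, 77, 84]


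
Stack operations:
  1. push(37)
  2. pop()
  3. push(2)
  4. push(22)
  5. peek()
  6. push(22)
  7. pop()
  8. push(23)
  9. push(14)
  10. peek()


push(37) -> [37]
pop()->37, []
push(2) -> [2]
push(22) -> [2, 22]
peek()->22
push(22) -> [2, 22, 22]
pop()->22, [2, 22]
push(23) -> [2, 22, 23]
push(14) -> [2, 22, 23, 14]
peek()->14

Final stack: [2, 22, 23, 14]


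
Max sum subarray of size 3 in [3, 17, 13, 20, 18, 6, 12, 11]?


[0:3]: 33
[1:4]: 50
[2:5]: 51
[3:6]: 44
[4:7]: 36
[5:8]: 29

Max: 51 at [2:5]


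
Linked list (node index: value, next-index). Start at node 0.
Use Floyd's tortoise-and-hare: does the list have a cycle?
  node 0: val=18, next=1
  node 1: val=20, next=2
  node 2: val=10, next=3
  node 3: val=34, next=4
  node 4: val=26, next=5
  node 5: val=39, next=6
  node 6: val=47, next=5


Floyd's tortoise (slow, +1) and hare (fast, +2):
  init: slow=0, fast=0
  step 1: slow=1, fast=2
  step 2: slow=2, fast=4
  step 3: slow=3, fast=6
  step 4: slow=4, fast=6
  step 5: slow=5, fast=6
  step 6: slow=6, fast=6
  slow == fast at node 6: cycle detected

Cycle: yes


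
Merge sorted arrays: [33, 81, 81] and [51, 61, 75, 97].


Take 33 from A
Take 51 from B
Take 61 from B
Take 75 from B
Take 81 from A
Take 81 from A

Merged: [33, 51, 61, 75, 81, 81, 97]


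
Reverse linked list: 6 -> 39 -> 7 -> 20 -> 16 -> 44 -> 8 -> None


Step 1: curr=6, set curr.next=prev(None) | reversed so far: 6
Step 2: curr=39, set curr.next=prev(6) | reversed so far: 39 -> 6
Step 3: curr=7, set curr.next=prev(39) | reversed so far: 7 -> 39 -> 6
Step 4: curr=20, set curr.next=prev(7) | reversed so far: 20 -> 7 -> 39 -> 6
Step 5: curr=16, set curr.next=prev(20) | reversed so far: 16 -> 20 -> 7 -> 39 -> 6
Step 6: curr=44, set curr.next=prev(16) | reversed so far: 44 -> 16 -> 20 -> 7 -> 39 -> 6
Step 7: curr=8, set curr.next=prev(44) | reversed so far: 8 -> 44 -> 16 -> 20 -> 7 -> 39 -> 6

8 -> 44 -> 16 -> 20 -> 7 -> 39 -> 6 -> None


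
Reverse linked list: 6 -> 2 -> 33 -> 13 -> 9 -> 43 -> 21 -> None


Step 1: curr=6, set curr.next=prev(None) | reversed so far: 6
Step 2: curr=2, set curr.next=prev(6) | reversed so far: 2 -> 6
Step 3: curr=33, set curr.next=prev(2) | reversed so far: 33 -> 2 -> 6
Step 4: curr=13, set curr.next=prev(33) | reversed so far: 13 -> 33 -> 2 -> 6
Step 5: curr=9, set curr.next=prev(13) | reversed so far: 9 -> 13 -> 33 -> 2 -> 6
Step 6: curr=43, set curr.next=prev(9) | reversed so far: 43 -> 9 -> 13 -> 33 -> 2 -> 6
Step 7: curr=21, set curr.next=prev(43) | reversed so far: 21 -> 43 -> 9 -> 13 -> 33 -> 2 -> 6

21 -> 43 -> 9 -> 13 -> 33 -> 2 -> 6 -> None


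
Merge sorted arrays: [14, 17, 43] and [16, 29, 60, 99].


Take 14 from A
Take 16 from B
Take 17 from A
Take 29 from B
Take 43 from A

Merged: [14, 16, 17, 29, 43, 60, 99]


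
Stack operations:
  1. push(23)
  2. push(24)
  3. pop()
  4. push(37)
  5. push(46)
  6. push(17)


push(23) -> [23]
push(24) -> [23, 24]
pop()->24, [23]
push(37) -> [23, 37]
push(46) -> [23, 37, 46]
push(17) -> [23, 37, 46, 17]

Final stack: [23, 37, 46, 17]


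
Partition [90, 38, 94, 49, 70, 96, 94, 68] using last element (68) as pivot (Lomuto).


Pivot: 68
  38 <= 68: swap -> [38, 90, 94, 49, 70, 96, 94, 68]
  49 <= 68: swap -> [38, 49, 94, 90, 70, 96, 94, 68]
Place pivot at 2: [38, 49, 68, 90, 70, 96, 94, 94]

Partitioned: [38, 49, 68, 90, 70, 96, 94, 94]


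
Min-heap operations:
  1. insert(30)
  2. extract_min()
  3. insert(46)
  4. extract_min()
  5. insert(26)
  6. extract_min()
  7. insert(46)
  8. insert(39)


insert(30) -> [30]
extract_min()->30, []
insert(46) -> [46]
extract_min()->46, []
insert(26) -> [26]
extract_min()->26, []
insert(46) -> [46]
insert(39) -> [39, 46]

Final heap: [39, 46]


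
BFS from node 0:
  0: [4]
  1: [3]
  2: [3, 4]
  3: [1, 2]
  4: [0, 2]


Visit 0, enqueue [4]
Visit 4, enqueue [2]
Visit 2, enqueue [3]
Visit 3, enqueue [1]
Visit 1, enqueue []

BFS order: [0, 4, 2, 3, 1]


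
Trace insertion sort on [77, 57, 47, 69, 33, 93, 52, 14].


Initial: [77, 57, 47, 69, 33, 93, 52, 14]
Insert 57: [57, 77, 47, 69, 33, 93, 52, 14]
Insert 47: [47, 57, 77, 69, 33, 93, 52, 14]
Insert 69: [47, 57, 69, 77, 33, 93, 52, 14]
Insert 33: [33, 47, 57, 69, 77, 93, 52, 14]
Insert 93: [33, 47, 57, 69, 77, 93, 52, 14]
Insert 52: [33, 47, 52, 57, 69, 77, 93, 14]
Insert 14: [14, 33, 47, 52, 57, 69, 77, 93]

Sorted: [14, 33, 47, 52, 57, 69, 77, 93]


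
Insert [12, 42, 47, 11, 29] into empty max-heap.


Insert 12: [12]
Insert 42: [42, 12]
Insert 47: [47, 12, 42]
Insert 11: [47, 12, 42, 11]
Insert 29: [47, 29, 42, 11, 12]

Final heap: [47, 29, 42, 11, 12]


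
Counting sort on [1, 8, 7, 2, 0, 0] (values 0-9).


Input: [1, 8, 7, 2, 0, 0]
Counts: [2, 1, 1, 0, 0, 0, 0, 1, 1, 0]

Sorted: [0, 0, 1, 2, 7, 8]


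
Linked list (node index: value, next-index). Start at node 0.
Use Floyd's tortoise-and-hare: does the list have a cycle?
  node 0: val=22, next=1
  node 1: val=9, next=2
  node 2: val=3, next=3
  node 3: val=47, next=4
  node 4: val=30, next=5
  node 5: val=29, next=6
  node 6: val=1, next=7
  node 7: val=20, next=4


Floyd's tortoise (slow, +1) and hare (fast, +2):
  init: slow=0, fast=0
  step 1: slow=1, fast=2
  step 2: slow=2, fast=4
  step 3: slow=3, fast=6
  step 4: slow=4, fast=4
  slow == fast at node 4: cycle detected

Cycle: yes


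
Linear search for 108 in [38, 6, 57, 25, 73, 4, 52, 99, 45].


i=0: 38!=108
i=1: 6!=108
i=2: 57!=108
i=3: 25!=108
i=4: 73!=108
i=5: 4!=108
i=6: 52!=108
i=7: 99!=108
i=8: 45!=108

Not found, 9 comps


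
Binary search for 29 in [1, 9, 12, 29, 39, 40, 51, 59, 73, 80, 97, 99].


Step 1: lo=0, hi=11, mid=5, val=40
Step 2: lo=0, hi=4, mid=2, val=12
Step 3: lo=3, hi=4, mid=3, val=29

Found at index 3


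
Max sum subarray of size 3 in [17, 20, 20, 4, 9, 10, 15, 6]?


[0:3]: 57
[1:4]: 44
[2:5]: 33
[3:6]: 23
[4:7]: 34
[5:8]: 31

Max: 57 at [0:3]


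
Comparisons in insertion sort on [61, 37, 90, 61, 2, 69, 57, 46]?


Algorithm: insertion sort
Input: [61, 37, 90, 61, 2, 69, 57, 46]
Sorted: [2, 37, 46, 57, 61, 61, 69, 90]

21


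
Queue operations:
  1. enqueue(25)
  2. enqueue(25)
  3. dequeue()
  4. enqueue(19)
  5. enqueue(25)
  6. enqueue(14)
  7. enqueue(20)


enqueue(25) -> [25]
enqueue(25) -> [25, 25]
dequeue()->25, [25]
enqueue(19) -> [25, 19]
enqueue(25) -> [25, 19, 25]
enqueue(14) -> [25, 19, 25, 14]
enqueue(20) -> [25, 19, 25, 14, 20]

Final queue: [25, 19, 25, 14, 20]


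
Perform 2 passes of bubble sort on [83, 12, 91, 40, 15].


Initial: [83, 12, 91, 40, 15]
Pass 1: [12, 83, 40, 15, 91] (3 swaps)
Pass 2: [12, 40, 15, 83, 91] (2 swaps)

After 2 passes: [12, 40, 15, 83, 91]


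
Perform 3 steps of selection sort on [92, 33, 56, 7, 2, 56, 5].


Initial: [92, 33, 56, 7, 2, 56, 5]
Step 1: min=2 at 4
  Swap: [2, 33, 56, 7, 92, 56, 5]
Step 2: min=5 at 6
  Swap: [2, 5, 56, 7, 92, 56, 33]
Step 3: min=7 at 3
  Swap: [2, 5, 7, 56, 92, 56, 33]

After 3 steps: [2, 5, 7, 56, 92, 56, 33]


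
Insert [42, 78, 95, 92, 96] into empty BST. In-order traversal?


Insert 42: root
Insert 78: R from 42
Insert 95: R from 42 -> R from 78
Insert 92: R from 42 -> R from 78 -> L from 95
Insert 96: R from 42 -> R from 78 -> R from 95

In-order: [42, 78, 92, 95, 96]


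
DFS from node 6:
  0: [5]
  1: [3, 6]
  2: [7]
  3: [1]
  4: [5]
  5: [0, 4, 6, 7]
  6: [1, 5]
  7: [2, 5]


Visit 6, push [5, 1]
Visit 1, push [3]
Visit 3, push []
Visit 5, push [7, 4, 0]
Visit 0, push []
Visit 4, push []
Visit 7, push [2]
Visit 2, push []

DFS order: [6, 1, 3, 5, 0, 4, 7, 2]


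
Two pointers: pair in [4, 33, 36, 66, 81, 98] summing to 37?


lo=0(4)+hi=5(98)=102
lo=0(4)+hi=4(81)=85
lo=0(4)+hi=3(66)=70
lo=0(4)+hi=2(36)=40
lo=0(4)+hi=1(33)=37

Yes: 4+33=37


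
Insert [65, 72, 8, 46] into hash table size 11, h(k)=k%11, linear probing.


Insert 65: h=10 -> slot 10
Insert 72: h=6 -> slot 6
Insert 8: h=8 -> slot 8
Insert 46: h=2 -> slot 2

Table: [None, None, 46, None, None, None, 72, None, 8, None, 65]


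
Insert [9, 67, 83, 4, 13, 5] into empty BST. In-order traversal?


Insert 9: root
Insert 67: R from 9
Insert 83: R from 9 -> R from 67
Insert 4: L from 9
Insert 13: R from 9 -> L from 67
Insert 5: L from 9 -> R from 4

In-order: [4, 5, 9, 13, 67, 83]


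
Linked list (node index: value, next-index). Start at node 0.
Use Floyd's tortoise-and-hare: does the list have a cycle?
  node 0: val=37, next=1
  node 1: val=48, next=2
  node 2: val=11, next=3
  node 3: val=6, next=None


Floyd's tortoise (slow, +1) and hare (fast, +2):
  init: slow=0, fast=0
  step 1: slow=1, fast=2
  step 2: fast 2->3->None, no cycle

Cycle: no


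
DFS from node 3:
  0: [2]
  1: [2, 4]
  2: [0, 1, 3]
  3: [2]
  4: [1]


Visit 3, push [2]
Visit 2, push [1, 0]
Visit 0, push []
Visit 1, push [4]
Visit 4, push []

DFS order: [3, 2, 0, 1, 4]


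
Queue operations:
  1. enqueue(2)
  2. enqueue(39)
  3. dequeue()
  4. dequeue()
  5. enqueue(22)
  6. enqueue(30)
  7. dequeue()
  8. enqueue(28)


enqueue(2) -> [2]
enqueue(39) -> [2, 39]
dequeue()->2, [39]
dequeue()->39, []
enqueue(22) -> [22]
enqueue(30) -> [22, 30]
dequeue()->22, [30]
enqueue(28) -> [30, 28]

Final queue: [30, 28]


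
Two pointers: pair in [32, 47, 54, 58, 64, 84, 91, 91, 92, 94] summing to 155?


lo=0(32)+hi=9(94)=126
lo=1(47)+hi=9(94)=141
lo=2(54)+hi=9(94)=148
lo=3(58)+hi=9(94)=152
lo=4(64)+hi=9(94)=158
lo=4(64)+hi=8(92)=156
lo=4(64)+hi=7(91)=155

Yes: 64+91=155


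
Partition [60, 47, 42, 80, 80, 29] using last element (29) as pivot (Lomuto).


Pivot: 29
Place pivot at 0: [29, 47, 42, 80, 80, 60]

Partitioned: [29, 47, 42, 80, 80, 60]


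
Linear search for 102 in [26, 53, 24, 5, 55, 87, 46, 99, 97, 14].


i=0: 26!=102
i=1: 53!=102
i=2: 24!=102
i=3: 5!=102
i=4: 55!=102
i=5: 87!=102
i=6: 46!=102
i=7: 99!=102
i=8: 97!=102
i=9: 14!=102

Not found, 10 comps


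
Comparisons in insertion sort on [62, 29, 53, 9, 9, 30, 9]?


Algorithm: insertion sort
Input: [62, 29, 53, 9, 9, 30, 9]
Sorted: [9, 9, 9, 29, 30, 53, 62]

18


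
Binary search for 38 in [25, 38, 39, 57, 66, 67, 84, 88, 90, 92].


Step 1: lo=0, hi=9, mid=4, val=66
Step 2: lo=0, hi=3, mid=1, val=38

Found at index 1


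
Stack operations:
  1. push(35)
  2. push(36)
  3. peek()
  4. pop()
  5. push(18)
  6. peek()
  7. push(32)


push(35) -> [35]
push(36) -> [35, 36]
peek()->36
pop()->36, [35]
push(18) -> [35, 18]
peek()->18
push(32) -> [35, 18, 32]

Final stack: [35, 18, 32]


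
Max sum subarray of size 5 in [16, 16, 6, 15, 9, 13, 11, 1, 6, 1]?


[0:5]: 62
[1:6]: 59
[2:7]: 54
[3:8]: 49
[4:9]: 40
[5:10]: 32

Max: 62 at [0:5]


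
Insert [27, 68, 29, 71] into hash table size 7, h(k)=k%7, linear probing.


Insert 27: h=6 -> slot 6
Insert 68: h=5 -> slot 5
Insert 29: h=1 -> slot 1
Insert 71: h=1, 1 probes -> slot 2

Table: [None, 29, 71, None, None, 68, 27]


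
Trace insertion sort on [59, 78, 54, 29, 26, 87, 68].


Initial: [59, 78, 54, 29, 26, 87, 68]
Insert 78: [59, 78, 54, 29, 26, 87, 68]
Insert 54: [54, 59, 78, 29, 26, 87, 68]
Insert 29: [29, 54, 59, 78, 26, 87, 68]
Insert 26: [26, 29, 54, 59, 78, 87, 68]
Insert 87: [26, 29, 54, 59, 78, 87, 68]
Insert 68: [26, 29, 54, 59, 68, 78, 87]

Sorted: [26, 29, 54, 59, 68, 78, 87]


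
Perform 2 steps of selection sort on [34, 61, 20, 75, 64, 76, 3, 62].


Initial: [34, 61, 20, 75, 64, 76, 3, 62]
Step 1: min=3 at 6
  Swap: [3, 61, 20, 75, 64, 76, 34, 62]
Step 2: min=20 at 2
  Swap: [3, 20, 61, 75, 64, 76, 34, 62]

After 2 steps: [3, 20, 61, 75, 64, 76, 34, 62]


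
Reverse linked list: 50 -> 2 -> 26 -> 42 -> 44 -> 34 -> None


Step 1: curr=50, set curr.next=prev(None) | reversed so far: 50
Step 2: curr=2, set curr.next=prev(50) | reversed so far: 2 -> 50
Step 3: curr=26, set curr.next=prev(2) | reversed so far: 26 -> 2 -> 50
Step 4: curr=42, set curr.next=prev(26) | reversed so far: 42 -> 26 -> 2 -> 50
Step 5: curr=44, set curr.next=prev(42) | reversed so far: 44 -> 42 -> 26 -> 2 -> 50
Step 6: curr=34, set curr.next=prev(44) | reversed so far: 34 -> 44 -> 42 -> 26 -> 2 -> 50

34 -> 44 -> 42 -> 26 -> 2 -> 50 -> None


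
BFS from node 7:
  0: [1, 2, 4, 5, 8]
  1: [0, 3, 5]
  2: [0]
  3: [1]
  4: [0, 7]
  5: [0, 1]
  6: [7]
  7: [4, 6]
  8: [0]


Visit 7, enqueue [4, 6]
Visit 4, enqueue [0]
Visit 6, enqueue []
Visit 0, enqueue [1, 2, 5, 8]
Visit 1, enqueue [3]
Visit 2, enqueue []
Visit 5, enqueue []
Visit 8, enqueue []
Visit 3, enqueue []

BFS order: [7, 4, 6, 0, 1, 2, 5, 8, 3]


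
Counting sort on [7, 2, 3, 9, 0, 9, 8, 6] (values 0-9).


Input: [7, 2, 3, 9, 0, 9, 8, 6]
Counts: [1, 0, 1, 1, 0, 0, 1, 1, 1, 2]

Sorted: [0, 2, 3, 6, 7, 8, 9, 9]


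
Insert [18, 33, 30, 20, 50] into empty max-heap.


Insert 18: [18]
Insert 33: [33, 18]
Insert 30: [33, 18, 30]
Insert 20: [33, 20, 30, 18]
Insert 50: [50, 33, 30, 18, 20]

Final heap: [50, 33, 30, 18, 20]


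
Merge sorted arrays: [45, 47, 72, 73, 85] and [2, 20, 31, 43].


Take 2 from B
Take 20 from B
Take 31 from B
Take 43 from B

Merged: [2, 20, 31, 43, 45, 47, 72, 73, 85]


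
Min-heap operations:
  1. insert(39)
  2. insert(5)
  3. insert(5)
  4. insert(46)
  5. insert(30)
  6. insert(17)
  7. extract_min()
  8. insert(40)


insert(39) -> [39]
insert(5) -> [5, 39]
insert(5) -> [5, 39, 5]
insert(46) -> [5, 39, 5, 46]
insert(30) -> [5, 30, 5, 46, 39]
insert(17) -> [5, 30, 5, 46, 39, 17]
extract_min()->5, [5, 30, 17, 46, 39]
insert(40) -> [5, 30, 17, 46, 39, 40]

Final heap: [5, 30, 17, 46, 39, 40]


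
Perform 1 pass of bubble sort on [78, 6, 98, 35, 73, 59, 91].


Initial: [78, 6, 98, 35, 73, 59, 91]
Pass 1: [6, 78, 35, 73, 59, 91, 98] (5 swaps)

After 1 pass: [6, 78, 35, 73, 59, 91, 98]


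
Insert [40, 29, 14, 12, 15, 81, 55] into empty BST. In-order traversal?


Insert 40: root
Insert 29: L from 40
Insert 14: L from 40 -> L from 29
Insert 12: L from 40 -> L from 29 -> L from 14
Insert 15: L from 40 -> L from 29 -> R from 14
Insert 81: R from 40
Insert 55: R from 40 -> L from 81

In-order: [12, 14, 15, 29, 40, 55, 81]


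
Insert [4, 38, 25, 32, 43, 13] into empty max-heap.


Insert 4: [4]
Insert 38: [38, 4]
Insert 25: [38, 4, 25]
Insert 32: [38, 32, 25, 4]
Insert 43: [43, 38, 25, 4, 32]
Insert 13: [43, 38, 25, 4, 32, 13]

Final heap: [43, 38, 25, 4, 32, 13]


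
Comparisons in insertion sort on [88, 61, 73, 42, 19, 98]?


Algorithm: insertion sort
Input: [88, 61, 73, 42, 19, 98]
Sorted: [19, 42, 61, 73, 88, 98]

11


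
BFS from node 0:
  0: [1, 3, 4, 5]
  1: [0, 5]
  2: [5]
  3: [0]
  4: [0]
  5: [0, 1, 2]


Visit 0, enqueue [1, 3, 4, 5]
Visit 1, enqueue []
Visit 3, enqueue []
Visit 4, enqueue []
Visit 5, enqueue [2]
Visit 2, enqueue []

BFS order: [0, 1, 3, 4, 5, 2]


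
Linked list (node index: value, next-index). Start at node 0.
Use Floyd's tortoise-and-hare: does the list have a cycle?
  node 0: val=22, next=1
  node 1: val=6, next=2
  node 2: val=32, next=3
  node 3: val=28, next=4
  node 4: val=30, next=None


Floyd's tortoise (slow, +1) and hare (fast, +2):
  init: slow=0, fast=0
  step 1: slow=1, fast=2
  step 2: slow=2, fast=4
  step 3: fast -> None, no cycle

Cycle: no


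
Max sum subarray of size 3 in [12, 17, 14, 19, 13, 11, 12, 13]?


[0:3]: 43
[1:4]: 50
[2:5]: 46
[3:6]: 43
[4:7]: 36
[5:8]: 36

Max: 50 at [1:4]


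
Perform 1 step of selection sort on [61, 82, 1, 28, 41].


Initial: [61, 82, 1, 28, 41]
Step 1: min=1 at 2
  Swap: [1, 82, 61, 28, 41]

After 1 step: [1, 82, 61, 28, 41]


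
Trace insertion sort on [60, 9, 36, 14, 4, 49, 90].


Initial: [60, 9, 36, 14, 4, 49, 90]
Insert 9: [9, 60, 36, 14, 4, 49, 90]
Insert 36: [9, 36, 60, 14, 4, 49, 90]
Insert 14: [9, 14, 36, 60, 4, 49, 90]
Insert 4: [4, 9, 14, 36, 60, 49, 90]
Insert 49: [4, 9, 14, 36, 49, 60, 90]
Insert 90: [4, 9, 14, 36, 49, 60, 90]

Sorted: [4, 9, 14, 36, 49, 60, 90]


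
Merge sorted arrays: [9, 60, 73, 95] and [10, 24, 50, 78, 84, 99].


Take 9 from A
Take 10 from B
Take 24 from B
Take 50 from B
Take 60 from A
Take 73 from A
Take 78 from B
Take 84 from B
Take 95 from A

Merged: [9, 10, 24, 50, 60, 73, 78, 84, 95, 99]


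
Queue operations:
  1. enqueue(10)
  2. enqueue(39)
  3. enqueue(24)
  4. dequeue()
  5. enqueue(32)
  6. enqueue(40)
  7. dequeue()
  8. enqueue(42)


enqueue(10) -> [10]
enqueue(39) -> [10, 39]
enqueue(24) -> [10, 39, 24]
dequeue()->10, [39, 24]
enqueue(32) -> [39, 24, 32]
enqueue(40) -> [39, 24, 32, 40]
dequeue()->39, [24, 32, 40]
enqueue(42) -> [24, 32, 40, 42]

Final queue: [24, 32, 40, 42]


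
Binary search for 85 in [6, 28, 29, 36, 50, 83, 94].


Step 1: lo=0, hi=6, mid=3, val=36
Step 2: lo=4, hi=6, mid=5, val=83
Step 3: lo=6, hi=6, mid=6, val=94

Not found


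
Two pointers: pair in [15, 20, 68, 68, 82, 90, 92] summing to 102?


lo=0(15)+hi=6(92)=107
lo=0(15)+hi=5(90)=105
lo=0(15)+hi=4(82)=97
lo=1(20)+hi=4(82)=102

Yes: 20+82=102


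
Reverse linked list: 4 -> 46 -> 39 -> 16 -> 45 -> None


Step 1: curr=4, set curr.next=prev(None) | reversed so far: 4
Step 2: curr=46, set curr.next=prev(4) | reversed so far: 46 -> 4
Step 3: curr=39, set curr.next=prev(46) | reversed so far: 39 -> 46 -> 4
Step 4: curr=16, set curr.next=prev(39) | reversed so far: 16 -> 39 -> 46 -> 4
Step 5: curr=45, set curr.next=prev(16) | reversed so far: 45 -> 16 -> 39 -> 46 -> 4

45 -> 16 -> 39 -> 46 -> 4 -> None


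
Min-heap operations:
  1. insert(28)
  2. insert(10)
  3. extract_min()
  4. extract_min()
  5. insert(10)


insert(28) -> [28]
insert(10) -> [10, 28]
extract_min()->10, [28]
extract_min()->28, []
insert(10) -> [10]

Final heap: [10]


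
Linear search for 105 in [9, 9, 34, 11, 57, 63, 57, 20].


i=0: 9!=105
i=1: 9!=105
i=2: 34!=105
i=3: 11!=105
i=4: 57!=105
i=5: 63!=105
i=6: 57!=105
i=7: 20!=105

Not found, 8 comps


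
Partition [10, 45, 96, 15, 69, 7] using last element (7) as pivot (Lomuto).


Pivot: 7
Place pivot at 0: [7, 45, 96, 15, 69, 10]

Partitioned: [7, 45, 96, 15, 69, 10]


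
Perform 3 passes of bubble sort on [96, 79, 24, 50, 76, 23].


Initial: [96, 79, 24, 50, 76, 23]
Pass 1: [79, 24, 50, 76, 23, 96] (5 swaps)
Pass 2: [24, 50, 76, 23, 79, 96] (4 swaps)
Pass 3: [24, 50, 23, 76, 79, 96] (1 swaps)

After 3 passes: [24, 50, 23, 76, 79, 96]


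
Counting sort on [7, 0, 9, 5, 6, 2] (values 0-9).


Input: [7, 0, 9, 5, 6, 2]
Counts: [1, 0, 1, 0, 0, 1, 1, 1, 0, 1]

Sorted: [0, 2, 5, 6, 7, 9]


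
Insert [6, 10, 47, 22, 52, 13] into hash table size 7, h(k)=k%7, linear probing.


Insert 6: h=6 -> slot 6
Insert 10: h=3 -> slot 3
Insert 47: h=5 -> slot 5
Insert 22: h=1 -> slot 1
Insert 52: h=3, 1 probes -> slot 4
Insert 13: h=6, 1 probes -> slot 0

Table: [13, 22, None, 10, 52, 47, 6]


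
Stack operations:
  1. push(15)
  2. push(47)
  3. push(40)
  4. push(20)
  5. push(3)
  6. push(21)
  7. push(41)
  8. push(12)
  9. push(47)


push(15) -> [15]
push(47) -> [15, 47]
push(40) -> [15, 47, 40]
push(20) -> [15, 47, 40, 20]
push(3) -> [15, 47, 40, 20, 3]
push(21) -> [15, 47, 40, 20, 3, 21]
push(41) -> [15, 47, 40, 20, 3, 21, 41]
push(12) -> [15, 47, 40, 20, 3, 21, 41, 12]
push(47) -> [15, 47, 40, 20, 3, 21, 41, 12, 47]

Final stack: [15, 47, 40, 20, 3, 21, 41, 12, 47]


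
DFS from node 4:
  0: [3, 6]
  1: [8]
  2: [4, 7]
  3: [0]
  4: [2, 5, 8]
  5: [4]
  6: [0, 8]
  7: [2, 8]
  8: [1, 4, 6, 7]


Visit 4, push [8, 5, 2]
Visit 2, push [7]
Visit 7, push [8]
Visit 8, push [6, 1]
Visit 1, push []
Visit 6, push [0]
Visit 0, push [3]
Visit 3, push []
Visit 5, push []

DFS order: [4, 2, 7, 8, 1, 6, 0, 3, 5]
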